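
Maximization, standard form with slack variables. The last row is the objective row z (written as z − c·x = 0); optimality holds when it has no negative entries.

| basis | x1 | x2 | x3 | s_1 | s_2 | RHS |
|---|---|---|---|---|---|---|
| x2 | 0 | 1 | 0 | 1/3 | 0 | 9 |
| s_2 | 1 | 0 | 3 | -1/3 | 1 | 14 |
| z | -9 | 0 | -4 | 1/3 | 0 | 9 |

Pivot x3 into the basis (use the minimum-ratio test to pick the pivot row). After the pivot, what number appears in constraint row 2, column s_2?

1/3

Ratio test on column x3 — row 1: entry 0 ≤ 0; row 2: 14/3 = 14/3. Minimum is 14/3 at row 2 (s_2 leaves); pivot element 3.
Divide row 2 by 3; eliminate column x3 from the other rows.
In the new row 2, the s_2 entry is the old entry divided by the pivot: 1/3 = 1/3.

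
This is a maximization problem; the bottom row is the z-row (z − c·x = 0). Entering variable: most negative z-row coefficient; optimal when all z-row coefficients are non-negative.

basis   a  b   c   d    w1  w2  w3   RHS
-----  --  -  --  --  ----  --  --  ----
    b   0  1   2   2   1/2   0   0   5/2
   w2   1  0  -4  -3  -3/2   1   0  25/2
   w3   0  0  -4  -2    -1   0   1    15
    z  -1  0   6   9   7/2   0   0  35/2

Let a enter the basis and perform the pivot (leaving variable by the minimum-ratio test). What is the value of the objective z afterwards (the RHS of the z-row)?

30

Ratio test on column a — row 1: entry 0 ≤ 0; row 2: (25/2)/1 = 25/2; row 3: entry 0 ≤ 0. Minimum is 25/2 at row 2 (w2 leaves); pivot element 1.
Pivot on row 2; the z-row RHS becomes 35/2 − (-1)·(25/2) = 30.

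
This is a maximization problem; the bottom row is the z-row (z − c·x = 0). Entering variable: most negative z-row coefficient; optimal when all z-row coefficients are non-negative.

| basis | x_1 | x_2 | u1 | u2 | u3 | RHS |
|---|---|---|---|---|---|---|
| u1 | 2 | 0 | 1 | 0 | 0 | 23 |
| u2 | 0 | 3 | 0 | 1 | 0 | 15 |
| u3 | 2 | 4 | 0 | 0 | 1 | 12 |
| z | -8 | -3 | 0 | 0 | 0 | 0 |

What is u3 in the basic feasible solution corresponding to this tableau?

12

u3 is basic (row 3); its value is the RHS of that row, 12.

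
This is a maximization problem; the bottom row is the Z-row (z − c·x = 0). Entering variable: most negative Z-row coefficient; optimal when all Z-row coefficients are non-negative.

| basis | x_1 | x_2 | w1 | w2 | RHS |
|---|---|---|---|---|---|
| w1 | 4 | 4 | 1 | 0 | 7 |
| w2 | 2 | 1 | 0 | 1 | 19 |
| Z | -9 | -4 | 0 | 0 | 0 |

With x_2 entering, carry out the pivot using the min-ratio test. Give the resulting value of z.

Ratio test on column x_2 — row 1: 7/4 = 7/4; row 2: 19/1 = 19. Minimum is 7/4 at row 1 (w1 leaves); pivot element 4.
Pivot on row 1; the Z-row RHS becomes 0 − (-4)·(7/4) = 7.

7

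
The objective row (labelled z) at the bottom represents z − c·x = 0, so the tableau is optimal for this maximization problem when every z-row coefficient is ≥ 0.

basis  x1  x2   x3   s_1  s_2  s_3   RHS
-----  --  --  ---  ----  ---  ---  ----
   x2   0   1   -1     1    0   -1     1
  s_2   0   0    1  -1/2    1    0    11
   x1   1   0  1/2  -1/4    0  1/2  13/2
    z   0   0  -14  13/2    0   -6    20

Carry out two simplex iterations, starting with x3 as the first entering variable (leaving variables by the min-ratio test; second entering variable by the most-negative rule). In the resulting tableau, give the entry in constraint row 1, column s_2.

Ratio test on column x3 — row 1: entry -1 ≤ 0; row 2: 11/1 = 11; row 3: (13/2)/(1/2) = 13. Minimum is 11 at row 2 (s_2 leaves); pivot element 1.
Divide row 2 by 1; eliminate column x3 from the other rows.
Second iteration: most negative z-row entry is -6 in column s_3, so s_3 enters.
Ratio test on column s_3 — row 1: entry -1 ≤ 0; row 2: entry 0 ≤ 0; row 3: 1/(1/2) = 2. Minimum is 2 at row 3 (x1 leaves); pivot element 1/2.
Divide row 3 by 1/2; eliminate column s_3 from the other rows.
After both pivots, the entry at constraint row 1, column s_2 is 0.

0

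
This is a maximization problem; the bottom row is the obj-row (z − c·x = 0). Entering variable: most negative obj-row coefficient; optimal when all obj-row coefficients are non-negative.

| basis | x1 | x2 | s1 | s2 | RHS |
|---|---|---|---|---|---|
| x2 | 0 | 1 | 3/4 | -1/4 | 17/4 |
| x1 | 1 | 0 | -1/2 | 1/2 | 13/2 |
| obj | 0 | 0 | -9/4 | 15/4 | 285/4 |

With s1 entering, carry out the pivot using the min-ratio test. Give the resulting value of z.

Ratio test on column s1 — row 1: (17/4)/(3/4) = 17/3; row 2: entry -1/2 ≤ 0. Minimum is 17/3 at row 1 (x2 leaves); pivot element 3/4.
Pivot on row 1; the obj-row RHS becomes 285/4 − (-9/4)·(17/3) = 84.

84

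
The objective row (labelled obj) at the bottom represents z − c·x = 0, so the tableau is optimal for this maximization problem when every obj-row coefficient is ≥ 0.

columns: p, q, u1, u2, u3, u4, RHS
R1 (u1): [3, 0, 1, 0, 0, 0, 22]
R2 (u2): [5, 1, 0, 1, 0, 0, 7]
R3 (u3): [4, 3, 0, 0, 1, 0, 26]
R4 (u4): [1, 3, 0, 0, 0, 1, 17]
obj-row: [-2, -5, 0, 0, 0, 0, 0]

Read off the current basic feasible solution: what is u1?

u1 is basic (row 1); its value is the RHS of that row, 22.

22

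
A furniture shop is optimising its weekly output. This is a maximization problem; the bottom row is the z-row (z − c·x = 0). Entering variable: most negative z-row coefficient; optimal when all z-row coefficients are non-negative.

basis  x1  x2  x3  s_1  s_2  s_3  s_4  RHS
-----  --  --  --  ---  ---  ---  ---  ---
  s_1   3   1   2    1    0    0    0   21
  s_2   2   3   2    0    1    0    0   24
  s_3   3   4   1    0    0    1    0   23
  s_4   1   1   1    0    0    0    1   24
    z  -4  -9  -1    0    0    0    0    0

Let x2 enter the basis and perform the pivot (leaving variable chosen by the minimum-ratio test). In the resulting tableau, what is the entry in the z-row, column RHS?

207/4

Ratio test on column x2 — row 1: 21/1 = 21; row 2: 24/3 = 8; row 3: 23/4 = 23/4; row 4: 24/1 = 24. Minimum is 23/4 at row 3 (s_3 leaves); pivot element 4.
Divide row 3 by 4; eliminate column x2 from the other rows.
z-row update in column RHS: 0 − (-9)·(23/4) = 207/4.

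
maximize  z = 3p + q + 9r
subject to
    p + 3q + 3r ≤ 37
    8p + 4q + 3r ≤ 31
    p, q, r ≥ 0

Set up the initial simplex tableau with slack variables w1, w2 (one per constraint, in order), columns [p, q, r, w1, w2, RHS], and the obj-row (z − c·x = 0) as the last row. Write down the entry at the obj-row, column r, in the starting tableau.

The obj-row carries the negated objective coefficients: the r entry is -9.

-9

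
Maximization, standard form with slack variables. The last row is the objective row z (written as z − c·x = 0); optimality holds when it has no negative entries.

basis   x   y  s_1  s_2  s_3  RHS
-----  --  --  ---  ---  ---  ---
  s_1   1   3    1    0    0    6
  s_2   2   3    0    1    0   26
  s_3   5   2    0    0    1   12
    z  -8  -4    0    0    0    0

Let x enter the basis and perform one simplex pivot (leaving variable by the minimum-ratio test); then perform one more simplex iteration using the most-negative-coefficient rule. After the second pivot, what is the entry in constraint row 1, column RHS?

18/13

Ratio test on column x — row 1: 6/1 = 6; row 2: 26/2 = 13; row 3: 12/5 = 12/5. Minimum is 12/5 at row 3 (s_3 leaves); pivot element 5.
Divide row 3 by 5; eliminate column x from the other rows.
Second iteration: most negative z-row entry is -4/5 in column y, so y enters.
Ratio test on column y — row 1: (18/5)/(13/5) = 18/13; row 2: (106/5)/(11/5) = 106/11; row 3: (12/5)/(2/5) = 6. Minimum is 18/13 at row 1 (s_1 leaves); pivot element 13/5.
Divide row 1 by 13/5; eliminate column y from the other rows.
After both pivots, the entry at constraint row 1, column RHS is 18/13.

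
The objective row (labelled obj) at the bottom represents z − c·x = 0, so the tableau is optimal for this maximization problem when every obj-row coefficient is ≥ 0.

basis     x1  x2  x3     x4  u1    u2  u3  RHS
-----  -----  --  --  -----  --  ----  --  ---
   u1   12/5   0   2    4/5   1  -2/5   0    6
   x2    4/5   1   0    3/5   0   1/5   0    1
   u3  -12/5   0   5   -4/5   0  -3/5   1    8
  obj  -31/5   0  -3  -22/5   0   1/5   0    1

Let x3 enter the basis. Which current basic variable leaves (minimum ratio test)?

u3

Column x3 entries and ratios — u1: 6/2 = 3; x2: 0 ≤ 0, skip; u3: 8/5 = 8/5.
Smallest ratio is 8/5 in the row of u3, so u3 leaves.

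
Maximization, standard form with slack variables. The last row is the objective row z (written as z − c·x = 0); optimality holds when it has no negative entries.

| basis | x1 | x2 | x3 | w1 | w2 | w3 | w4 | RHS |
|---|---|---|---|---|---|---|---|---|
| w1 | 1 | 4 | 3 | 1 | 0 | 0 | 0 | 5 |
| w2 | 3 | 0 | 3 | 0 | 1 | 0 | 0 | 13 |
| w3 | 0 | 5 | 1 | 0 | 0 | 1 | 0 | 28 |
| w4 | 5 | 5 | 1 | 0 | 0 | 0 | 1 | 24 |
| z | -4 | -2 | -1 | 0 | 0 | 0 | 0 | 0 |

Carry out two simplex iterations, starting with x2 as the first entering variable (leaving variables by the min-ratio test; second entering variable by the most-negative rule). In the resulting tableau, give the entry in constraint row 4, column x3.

-13/2

Ratio test on column x2 — row 1: 5/4 = 5/4; row 2: entry 0 ≤ 0; row 3: 28/5 = 28/5; row 4: 24/5 = 24/5. Minimum is 5/4 at row 1 (w1 leaves); pivot element 4.
Divide row 1 by 4; eliminate column x2 from the other rows.
Second iteration: most negative z-row entry is -7/2 in column x1, so x1 enters.
Ratio test on column x1 — row 1: (5/4)/(1/4) = 5; row 2: 13/3 = 13/3; row 3: entry -5/4 ≤ 0; row 4: (71/4)/(15/4) = 71/15. Minimum is 13/3 at row 2 (w2 leaves); pivot element 3.
Divide row 2 by 3; eliminate column x1 from the other rows.
After both pivots, the entry at constraint row 4, column x3 is -13/2.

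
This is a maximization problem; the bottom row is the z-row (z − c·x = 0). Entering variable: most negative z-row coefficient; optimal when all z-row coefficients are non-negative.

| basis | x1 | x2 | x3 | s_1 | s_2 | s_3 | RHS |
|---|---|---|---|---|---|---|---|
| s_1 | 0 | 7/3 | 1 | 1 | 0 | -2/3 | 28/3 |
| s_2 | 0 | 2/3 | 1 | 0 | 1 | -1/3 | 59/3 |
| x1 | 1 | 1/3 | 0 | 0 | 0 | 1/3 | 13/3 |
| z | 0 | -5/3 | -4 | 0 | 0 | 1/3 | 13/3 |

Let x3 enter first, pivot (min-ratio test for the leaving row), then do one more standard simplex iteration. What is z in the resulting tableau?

72

Ratio test on column x3 — row 1: (28/3)/1 = 28/3; row 2: (59/3)/1 = 59/3; row 3: entry 0 ≤ 0. Minimum is 28/3 at row 1 (s_1 leaves); pivot element 1.
Pivot on row 1; the z-row RHS becomes 13/3 − (-4)·(28/3) = 125/3.
Next entering variable (most negative z-row entry -7/3): s_3.
Ratio test on column s_3 — row 1: entry -2/3 ≤ 0; row 2: (31/3)/(1/3) = 31; row 3: (13/3)/(1/3) = 13. Minimum is 13 at row 3 (x1 leaves); pivot element 1/3.
After the second pivot the z-row RHS is 125/3 − (-7/3)·13 = 72.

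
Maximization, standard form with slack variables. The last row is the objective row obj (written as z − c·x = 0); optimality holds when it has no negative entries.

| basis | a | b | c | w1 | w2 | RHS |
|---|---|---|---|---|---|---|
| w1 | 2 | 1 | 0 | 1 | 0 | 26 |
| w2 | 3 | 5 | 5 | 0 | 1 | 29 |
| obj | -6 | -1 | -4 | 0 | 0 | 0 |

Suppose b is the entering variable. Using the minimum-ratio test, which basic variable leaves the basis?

Column b entries and ratios — w1: 26/1 = 26; w2: 29/5 = 29/5.
Smallest ratio is 29/5 in the row of w2, so w2 leaves.

w2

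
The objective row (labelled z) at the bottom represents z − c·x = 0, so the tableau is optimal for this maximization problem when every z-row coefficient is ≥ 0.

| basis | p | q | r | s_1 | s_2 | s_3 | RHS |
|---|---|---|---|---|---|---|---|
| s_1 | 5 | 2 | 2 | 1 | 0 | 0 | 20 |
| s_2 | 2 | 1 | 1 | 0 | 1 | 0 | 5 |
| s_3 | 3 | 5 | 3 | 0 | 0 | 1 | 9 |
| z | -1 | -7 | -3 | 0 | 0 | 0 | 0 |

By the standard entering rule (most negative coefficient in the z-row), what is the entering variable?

Negative z-row entries: p: -1, q: -7, r: -3.
The most negative is -7 in column q, so q enters.

q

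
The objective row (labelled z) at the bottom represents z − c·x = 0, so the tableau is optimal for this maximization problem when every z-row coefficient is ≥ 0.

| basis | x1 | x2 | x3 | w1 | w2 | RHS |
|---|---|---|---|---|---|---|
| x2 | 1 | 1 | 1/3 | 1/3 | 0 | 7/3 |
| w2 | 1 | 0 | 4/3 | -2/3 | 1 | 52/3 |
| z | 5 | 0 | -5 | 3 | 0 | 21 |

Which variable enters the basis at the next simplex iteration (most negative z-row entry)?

Negative z-row entries: x3: -5.
The most negative is -5 in column x3, so x3 enters.

x3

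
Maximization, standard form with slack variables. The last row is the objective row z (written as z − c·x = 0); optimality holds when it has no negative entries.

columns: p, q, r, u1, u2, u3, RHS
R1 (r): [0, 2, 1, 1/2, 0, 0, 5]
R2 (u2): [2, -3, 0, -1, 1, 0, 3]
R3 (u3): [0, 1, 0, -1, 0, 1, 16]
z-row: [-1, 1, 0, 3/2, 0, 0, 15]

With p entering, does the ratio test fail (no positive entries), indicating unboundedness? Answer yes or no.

no

Column p has positive entries in row(s) 2, so the ratio test bounds it — not unbounded.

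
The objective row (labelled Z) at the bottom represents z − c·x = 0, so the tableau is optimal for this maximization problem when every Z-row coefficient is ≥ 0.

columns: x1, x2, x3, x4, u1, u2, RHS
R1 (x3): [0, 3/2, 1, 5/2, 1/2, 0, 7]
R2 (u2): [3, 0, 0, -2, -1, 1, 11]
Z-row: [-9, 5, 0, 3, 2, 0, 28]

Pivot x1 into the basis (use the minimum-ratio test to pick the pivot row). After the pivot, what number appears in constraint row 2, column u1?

-1/3

Ratio test on column x1 — row 1: entry 0 ≤ 0; row 2: 11/3 = 11/3. Minimum is 11/3 at row 2 (u2 leaves); pivot element 3.
Divide row 2 by 3; eliminate column x1 from the other rows.
In the new row 2, the u1 entry is the old entry divided by the pivot: (-1)/3 = -1/3.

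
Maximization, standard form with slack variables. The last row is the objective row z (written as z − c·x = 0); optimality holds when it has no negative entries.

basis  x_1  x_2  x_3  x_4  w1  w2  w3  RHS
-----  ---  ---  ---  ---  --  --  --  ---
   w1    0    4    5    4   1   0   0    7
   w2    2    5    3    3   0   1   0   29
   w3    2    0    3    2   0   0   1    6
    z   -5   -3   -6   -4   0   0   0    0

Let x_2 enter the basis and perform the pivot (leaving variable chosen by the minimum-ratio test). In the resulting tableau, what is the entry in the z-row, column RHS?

21/4

Ratio test on column x_2 — row 1: 7/4 = 7/4; row 2: 29/5 = 29/5; row 3: entry 0 ≤ 0. Minimum is 7/4 at row 1 (w1 leaves); pivot element 4.
Divide row 1 by 4; eliminate column x_2 from the other rows.
z-row update in column RHS: 0 − (-3)·(7/4) = 21/4.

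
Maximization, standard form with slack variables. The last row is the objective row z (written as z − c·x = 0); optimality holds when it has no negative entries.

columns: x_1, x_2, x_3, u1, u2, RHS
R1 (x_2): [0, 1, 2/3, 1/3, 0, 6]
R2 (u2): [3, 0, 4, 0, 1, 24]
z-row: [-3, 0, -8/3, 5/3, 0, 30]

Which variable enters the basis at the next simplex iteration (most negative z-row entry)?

x_1

Negative z-row entries: x_1: -3, x_3: -8/3.
The most negative is -3 in column x_1, so x_1 enters.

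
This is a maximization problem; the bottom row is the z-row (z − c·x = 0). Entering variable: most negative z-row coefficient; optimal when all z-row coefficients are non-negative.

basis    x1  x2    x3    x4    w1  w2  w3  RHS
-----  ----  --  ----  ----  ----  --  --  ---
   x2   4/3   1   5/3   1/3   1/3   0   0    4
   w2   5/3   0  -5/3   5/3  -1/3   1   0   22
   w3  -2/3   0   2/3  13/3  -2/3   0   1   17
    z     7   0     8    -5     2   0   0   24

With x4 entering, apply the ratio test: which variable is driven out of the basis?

Column x4 entries and ratios — x2: 4/(1/3) = 12; w2: 22/(5/3) = 66/5; w3: 17/(13/3) = 51/13.
Smallest ratio is 51/13 in the row of w3, so w3 leaves.

w3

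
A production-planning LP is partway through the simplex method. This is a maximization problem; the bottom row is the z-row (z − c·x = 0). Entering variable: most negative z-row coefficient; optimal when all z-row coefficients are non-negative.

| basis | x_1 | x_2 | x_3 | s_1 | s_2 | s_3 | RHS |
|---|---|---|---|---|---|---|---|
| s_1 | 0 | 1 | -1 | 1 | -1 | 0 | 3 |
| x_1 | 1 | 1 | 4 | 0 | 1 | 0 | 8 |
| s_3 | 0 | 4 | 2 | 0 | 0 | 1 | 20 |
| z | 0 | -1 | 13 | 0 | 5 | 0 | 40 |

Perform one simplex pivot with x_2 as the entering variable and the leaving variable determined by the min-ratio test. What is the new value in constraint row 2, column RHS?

5

Ratio test on column x_2 — row 1: 3/1 = 3; row 2: 8/1 = 8; row 3: 20/4 = 5. Minimum is 3 at row 1 (s_1 leaves); pivot element 1.
Divide row 1 by 1; eliminate column x_2 from the other rows.
Row 2 update in column RHS: 8 − 1·3 = 5.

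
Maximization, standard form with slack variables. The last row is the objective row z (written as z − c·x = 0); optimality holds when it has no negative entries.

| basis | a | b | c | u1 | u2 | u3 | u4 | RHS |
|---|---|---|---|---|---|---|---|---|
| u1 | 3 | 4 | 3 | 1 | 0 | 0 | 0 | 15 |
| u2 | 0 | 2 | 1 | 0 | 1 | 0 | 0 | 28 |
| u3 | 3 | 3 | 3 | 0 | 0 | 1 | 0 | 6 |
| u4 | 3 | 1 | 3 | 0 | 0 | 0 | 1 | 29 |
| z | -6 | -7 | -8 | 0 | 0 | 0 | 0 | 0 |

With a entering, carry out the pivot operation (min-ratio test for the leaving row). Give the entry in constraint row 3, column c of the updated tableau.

1

Ratio test on column a — row 1: 15/3 = 5; row 2: entry 0 ≤ 0; row 3: 6/3 = 2; row 4: 29/3 = 29/3. Minimum is 2 at row 3 (u3 leaves); pivot element 3.
Divide row 3 by 3; eliminate column a from the other rows.
In the new row 3, the c entry is the old entry divided by the pivot: 3/3 = 1.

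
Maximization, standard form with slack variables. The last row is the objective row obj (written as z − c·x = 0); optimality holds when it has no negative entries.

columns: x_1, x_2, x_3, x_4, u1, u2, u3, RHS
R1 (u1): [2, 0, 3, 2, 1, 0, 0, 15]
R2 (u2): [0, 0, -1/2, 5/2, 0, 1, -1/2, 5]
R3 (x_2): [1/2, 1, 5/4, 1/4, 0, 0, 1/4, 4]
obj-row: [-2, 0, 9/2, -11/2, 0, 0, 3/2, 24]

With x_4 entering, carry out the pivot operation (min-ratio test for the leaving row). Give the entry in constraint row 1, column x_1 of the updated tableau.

Ratio test on column x_4 — row 1: 15/2 = 15/2; row 2: 5/(5/2) = 2; row 3: 4/(1/4) = 16. Minimum is 2 at row 2 (u2 leaves); pivot element 5/2.
Divide row 2 by 5/2; eliminate column x_4 from the other rows.
Row 1 update in column x_1: 2 − 2·0 = 2.

2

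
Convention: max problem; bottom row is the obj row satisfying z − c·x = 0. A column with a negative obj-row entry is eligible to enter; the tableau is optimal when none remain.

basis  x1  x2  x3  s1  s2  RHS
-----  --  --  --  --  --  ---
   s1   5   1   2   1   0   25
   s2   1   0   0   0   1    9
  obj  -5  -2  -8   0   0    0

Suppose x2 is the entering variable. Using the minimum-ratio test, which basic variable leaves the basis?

Column x2 entries and ratios — s1: 25/1 = 25; s2: 0 ≤ 0, skip.
Smallest ratio is 25 in the row of s1, so s1 leaves.

s1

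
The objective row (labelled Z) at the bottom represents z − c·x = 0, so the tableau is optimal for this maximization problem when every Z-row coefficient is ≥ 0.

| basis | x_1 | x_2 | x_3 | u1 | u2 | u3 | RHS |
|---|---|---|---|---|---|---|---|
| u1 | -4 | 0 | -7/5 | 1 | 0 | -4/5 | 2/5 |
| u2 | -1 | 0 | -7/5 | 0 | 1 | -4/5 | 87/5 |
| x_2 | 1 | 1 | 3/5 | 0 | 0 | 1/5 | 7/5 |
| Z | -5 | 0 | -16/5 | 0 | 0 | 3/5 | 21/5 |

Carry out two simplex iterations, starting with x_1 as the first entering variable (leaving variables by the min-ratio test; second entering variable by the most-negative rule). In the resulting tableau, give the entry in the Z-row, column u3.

5/3

Ratio test on column x_1 — row 1: entry -4 ≤ 0; row 2: entry -1 ≤ 0; row 3: (7/5)/1 = 7/5. Minimum is 7/5 at row 3 (x_2 leaves); pivot element 1.
Divide row 3 by 1; eliminate column x_1 from the other rows.
Second iteration: most negative Z-row entry is -1/5 in column x_3, so x_3 enters.
Ratio test on column x_3 — row 1: 6/1 = 6; row 2: entry -4/5 ≤ 0; row 3: (7/5)/(3/5) = 7/3. Minimum is 7/3 at row 3 (x_1 leaves); pivot element 3/5.
Divide row 3 by 3/5; eliminate column x_3 from the other rows.
After both pivots, the entry at the Z-row, column u3 is 5/3.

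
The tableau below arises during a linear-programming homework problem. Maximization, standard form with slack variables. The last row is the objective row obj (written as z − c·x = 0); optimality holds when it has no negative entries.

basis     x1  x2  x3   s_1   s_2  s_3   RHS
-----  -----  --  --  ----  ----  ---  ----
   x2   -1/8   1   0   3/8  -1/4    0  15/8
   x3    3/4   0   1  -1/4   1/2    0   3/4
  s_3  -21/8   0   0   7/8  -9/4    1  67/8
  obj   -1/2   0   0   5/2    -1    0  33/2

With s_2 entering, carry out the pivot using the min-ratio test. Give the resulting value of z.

Ratio test on column s_2 — row 1: entry -1/4 ≤ 0; row 2: (3/4)/(1/2) = 3/2; row 3: entry -9/4 ≤ 0. Minimum is 3/2 at row 2 (x3 leaves); pivot element 1/2.
Pivot on row 2; the obj-row RHS becomes 33/2 − (-1)·(3/2) = 18.

18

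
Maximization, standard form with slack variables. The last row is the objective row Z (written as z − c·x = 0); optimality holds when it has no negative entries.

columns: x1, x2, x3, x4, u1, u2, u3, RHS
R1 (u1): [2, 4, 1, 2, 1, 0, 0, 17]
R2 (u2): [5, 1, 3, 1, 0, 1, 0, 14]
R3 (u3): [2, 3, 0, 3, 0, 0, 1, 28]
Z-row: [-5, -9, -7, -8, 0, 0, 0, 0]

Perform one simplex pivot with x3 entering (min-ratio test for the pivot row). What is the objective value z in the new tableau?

Ratio test on column x3 — row 1: 17/1 = 17; row 2: 14/3 = 14/3; row 3: entry 0 ≤ 0. Minimum is 14/3 at row 2 (u2 leaves); pivot element 3.
Pivot on row 2; the Z-row RHS becomes 0 − (-7)·(14/3) = 98/3.

98/3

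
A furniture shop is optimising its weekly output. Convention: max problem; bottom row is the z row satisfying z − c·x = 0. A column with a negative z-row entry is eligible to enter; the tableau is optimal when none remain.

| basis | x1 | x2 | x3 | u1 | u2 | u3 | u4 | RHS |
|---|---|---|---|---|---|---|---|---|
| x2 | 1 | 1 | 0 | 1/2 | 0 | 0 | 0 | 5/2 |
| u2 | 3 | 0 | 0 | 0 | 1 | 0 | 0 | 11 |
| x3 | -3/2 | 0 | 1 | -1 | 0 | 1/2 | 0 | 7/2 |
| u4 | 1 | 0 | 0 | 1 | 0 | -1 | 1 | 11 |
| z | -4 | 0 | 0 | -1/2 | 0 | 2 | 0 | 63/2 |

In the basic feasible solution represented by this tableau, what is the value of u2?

11

u2 is basic (row 2); its value is the RHS of that row, 11.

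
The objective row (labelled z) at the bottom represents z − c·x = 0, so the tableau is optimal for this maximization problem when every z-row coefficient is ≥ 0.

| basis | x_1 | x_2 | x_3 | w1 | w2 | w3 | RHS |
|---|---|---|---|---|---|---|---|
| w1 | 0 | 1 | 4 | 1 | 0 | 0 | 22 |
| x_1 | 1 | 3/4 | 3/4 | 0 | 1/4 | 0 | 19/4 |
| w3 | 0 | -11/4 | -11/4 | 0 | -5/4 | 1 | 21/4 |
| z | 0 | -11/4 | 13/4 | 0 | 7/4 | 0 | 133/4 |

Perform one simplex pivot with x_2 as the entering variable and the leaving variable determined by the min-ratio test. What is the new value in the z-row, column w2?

Ratio test on column x_2 — row 1: 22/1 = 22; row 2: (19/4)/(3/4) = 19/3; row 3: entry -11/4 ≤ 0. Minimum is 19/3 at row 2 (x_1 leaves); pivot element 3/4.
Divide row 2 by 3/4; eliminate column x_2 from the other rows.
z-row update in column w2: 7/4 − (-11/4)·(1/3) = 8/3.

8/3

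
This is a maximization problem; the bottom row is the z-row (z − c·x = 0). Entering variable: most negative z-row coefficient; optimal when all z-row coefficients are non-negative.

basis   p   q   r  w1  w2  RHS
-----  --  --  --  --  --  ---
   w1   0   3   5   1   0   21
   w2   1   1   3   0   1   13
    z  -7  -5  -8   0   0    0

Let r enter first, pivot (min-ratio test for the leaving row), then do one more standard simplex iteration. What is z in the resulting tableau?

182/5

Ratio test on column r — row 1: 21/5 = 21/5; row 2: 13/3 = 13/3. Minimum is 21/5 at row 1 (w1 leaves); pivot element 5.
Pivot on row 1; the z-row RHS becomes 0 − (-8)·(21/5) = 168/5.
Next entering variable (most negative z-row entry -7): p.
Ratio test on column p — row 1: entry 0 ≤ 0; row 2: (2/5)/1 = 2/5. Minimum is 2/5 at row 2 (w2 leaves); pivot element 1.
After the second pivot the z-row RHS is 168/5 − (-7)·(2/5) = 182/5.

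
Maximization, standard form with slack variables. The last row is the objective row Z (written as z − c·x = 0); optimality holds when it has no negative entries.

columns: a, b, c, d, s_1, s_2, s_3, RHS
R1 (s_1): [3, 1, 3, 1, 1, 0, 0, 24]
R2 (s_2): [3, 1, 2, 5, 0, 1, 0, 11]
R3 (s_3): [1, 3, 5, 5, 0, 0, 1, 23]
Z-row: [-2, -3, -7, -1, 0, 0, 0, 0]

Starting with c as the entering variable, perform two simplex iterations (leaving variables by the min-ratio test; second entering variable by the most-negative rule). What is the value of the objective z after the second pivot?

424/13

Ratio test on column c — row 1: 24/3 = 8; row 2: 11/2 = 11/2; row 3: 23/5 = 23/5. Minimum is 23/5 at row 3 (s_3 leaves); pivot element 5.
Pivot on row 3; the Z-row RHS becomes 0 − (-7)·(23/5) = 161/5.
Next entering variable (most negative Z-row entry -3/5): a.
Ratio test on column a — row 1: (51/5)/(12/5) = 17/4; row 2: (9/5)/(13/5) = 9/13; row 3: (23/5)/(1/5) = 23. Minimum is 9/13 at row 2 (s_2 leaves); pivot element 13/5.
After the second pivot the Z-row RHS is 161/5 − (-3/5)·(9/13) = 424/13.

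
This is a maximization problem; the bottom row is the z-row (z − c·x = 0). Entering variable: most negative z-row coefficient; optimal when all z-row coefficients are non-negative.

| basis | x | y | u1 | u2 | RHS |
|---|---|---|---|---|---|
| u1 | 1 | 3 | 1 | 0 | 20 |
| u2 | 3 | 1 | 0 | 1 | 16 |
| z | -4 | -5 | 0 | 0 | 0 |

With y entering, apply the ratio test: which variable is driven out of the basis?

Column y entries and ratios — u1: 20/3 = 20/3; u2: 16/1 = 16.
Smallest ratio is 20/3 in the row of u1, so u1 leaves.

u1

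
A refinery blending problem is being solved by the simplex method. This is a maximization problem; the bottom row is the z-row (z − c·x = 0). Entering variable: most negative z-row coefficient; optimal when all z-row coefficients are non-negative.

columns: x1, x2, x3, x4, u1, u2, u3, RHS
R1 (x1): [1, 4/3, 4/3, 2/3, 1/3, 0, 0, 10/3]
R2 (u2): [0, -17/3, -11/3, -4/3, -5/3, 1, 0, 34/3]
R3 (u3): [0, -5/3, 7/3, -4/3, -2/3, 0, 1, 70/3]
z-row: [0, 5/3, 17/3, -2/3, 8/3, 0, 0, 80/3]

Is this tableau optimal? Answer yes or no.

no

The z-row has a negative entry -2/3 in column x4, so it is not optimal.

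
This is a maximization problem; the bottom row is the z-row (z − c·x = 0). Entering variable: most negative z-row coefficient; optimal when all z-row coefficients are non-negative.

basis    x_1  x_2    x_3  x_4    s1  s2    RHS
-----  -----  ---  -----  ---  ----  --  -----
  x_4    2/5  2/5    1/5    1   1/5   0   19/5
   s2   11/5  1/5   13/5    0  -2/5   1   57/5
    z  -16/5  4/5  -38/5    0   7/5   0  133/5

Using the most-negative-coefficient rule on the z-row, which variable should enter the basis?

x_3

Negative z-row entries: x_1: -16/5, x_3: -38/5.
The most negative is -38/5 in column x_3, so x_3 enters.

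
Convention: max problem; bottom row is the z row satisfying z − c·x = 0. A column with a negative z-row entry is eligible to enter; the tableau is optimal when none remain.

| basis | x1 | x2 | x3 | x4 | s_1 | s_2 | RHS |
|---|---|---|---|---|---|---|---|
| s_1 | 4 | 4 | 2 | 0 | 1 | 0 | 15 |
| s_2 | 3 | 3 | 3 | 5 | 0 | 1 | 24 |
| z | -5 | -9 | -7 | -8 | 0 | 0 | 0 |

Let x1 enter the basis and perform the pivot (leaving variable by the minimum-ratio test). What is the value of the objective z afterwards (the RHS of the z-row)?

Ratio test on column x1 — row 1: 15/4 = 15/4; row 2: 24/3 = 8. Minimum is 15/4 at row 1 (s_1 leaves); pivot element 4.
Pivot on row 1; the z-row RHS becomes 0 − (-5)·(15/4) = 75/4.

75/4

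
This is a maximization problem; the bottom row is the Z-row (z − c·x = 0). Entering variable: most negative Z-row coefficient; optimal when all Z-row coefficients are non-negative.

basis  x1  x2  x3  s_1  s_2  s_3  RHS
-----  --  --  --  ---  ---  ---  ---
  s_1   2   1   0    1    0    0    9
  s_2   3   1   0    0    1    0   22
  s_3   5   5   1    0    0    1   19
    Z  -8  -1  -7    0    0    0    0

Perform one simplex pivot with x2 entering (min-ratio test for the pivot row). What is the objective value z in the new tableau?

Ratio test on column x2 — row 1: 9/1 = 9; row 2: 22/1 = 22; row 3: 19/5 = 19/5. Minimum is 19/5 at row 3 (s_3 leaves); pivot element 5.
Pivot on row 3; the Z-row RHS becomes 0 − (-1)·(19/5) = 19/5.

19/5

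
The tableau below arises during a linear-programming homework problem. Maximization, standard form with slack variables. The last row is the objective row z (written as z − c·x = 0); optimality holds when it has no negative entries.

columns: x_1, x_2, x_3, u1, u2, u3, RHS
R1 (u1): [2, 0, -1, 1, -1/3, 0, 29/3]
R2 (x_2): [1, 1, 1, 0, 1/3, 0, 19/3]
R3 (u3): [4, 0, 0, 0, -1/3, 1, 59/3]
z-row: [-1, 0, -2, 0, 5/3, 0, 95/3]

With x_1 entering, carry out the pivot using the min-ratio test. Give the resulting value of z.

73/2

Ratio test on column x_1 — row 1: (29/3)/2 = 29/6; row 2: (19/3)/1 = 19/3; row 3: (59/3)/4 = 59/12. Minimum is 29/6 at row 1 (u1 leaves); pivot element 2.
Pivot on row 1; the z-row RHS becomes 95/3 − (-1)·(29/6) = 73/2.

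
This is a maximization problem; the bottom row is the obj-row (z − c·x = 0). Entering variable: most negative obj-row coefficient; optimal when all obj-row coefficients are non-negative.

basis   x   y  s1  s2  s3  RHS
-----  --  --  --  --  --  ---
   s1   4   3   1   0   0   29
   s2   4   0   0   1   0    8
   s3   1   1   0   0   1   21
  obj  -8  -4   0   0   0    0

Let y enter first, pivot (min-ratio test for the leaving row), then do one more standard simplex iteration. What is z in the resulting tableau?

44

Ratio test on column y — row 1: 29/3 = 29/3; row 2: entry 0 ≤ 0; row 3: 21/1 = 21. Minimum is 29/3 at row 1 (s1 leaves); pivot element 3.
Pivot on row 1; the obj-row RHS becomes 0 − (-4)·(29/3) = 116/3.
Next entering variable (most negative obj-row entry -8/3): x.
Ratio test on column x — row 1: (29/3)/(4/3) = 29/4; row 2: 8/4 = 2; row 3: entry -1/3 ≤ 0. Minimum is 2 at row 2 (s2 leaves); pivot element 4.
After the second pivot the obj-row RHS is 116/3 − (-8/3)·2 = 44.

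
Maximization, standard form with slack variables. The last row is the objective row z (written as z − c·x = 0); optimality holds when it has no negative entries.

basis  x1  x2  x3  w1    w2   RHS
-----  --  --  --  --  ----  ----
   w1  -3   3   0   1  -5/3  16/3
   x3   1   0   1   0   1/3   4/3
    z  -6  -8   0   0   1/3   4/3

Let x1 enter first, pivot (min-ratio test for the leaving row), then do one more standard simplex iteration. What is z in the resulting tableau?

308/9

Ratio test on column x1 — row 1: entry -3 ≤ 0; row 2: (4/3)/1 = 4/3. Minimum is 4/3 at row 2 (x3 leaves); pivot element 1.
Pivot on row 2; the z-row RHS becomes 4/3 − (-6)·(4/3) = 28/3.
Next entering variable (most negative z-row entry -8): x2.
Ratio test on column x2 — row 1: (28/3)/3 = 28/9; row 2: entry 0 ≤ 0. Minimum is 28/9 at row 1 (w1 leaves); pivot element 3.
After the second pivot the z-row RHS is 28/3 − (-8)·(28/9) = 308/9.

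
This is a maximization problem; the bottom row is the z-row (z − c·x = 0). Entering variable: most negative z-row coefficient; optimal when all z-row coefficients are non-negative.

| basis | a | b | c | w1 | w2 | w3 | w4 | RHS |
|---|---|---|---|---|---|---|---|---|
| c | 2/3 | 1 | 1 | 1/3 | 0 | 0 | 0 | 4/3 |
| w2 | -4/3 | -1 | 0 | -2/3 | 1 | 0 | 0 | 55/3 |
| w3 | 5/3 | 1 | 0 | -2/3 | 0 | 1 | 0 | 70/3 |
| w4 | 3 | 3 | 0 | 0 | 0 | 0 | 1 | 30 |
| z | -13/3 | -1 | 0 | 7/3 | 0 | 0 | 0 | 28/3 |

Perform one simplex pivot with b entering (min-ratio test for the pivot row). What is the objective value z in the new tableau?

Ratio test on column b — row 1: (4/3)/1 = 4/3; row 2: entry -1 ≤ 0; row 3: (70/3)/1 = 70/3; row 4: 30/3 = 10. Minimum is 4/3 at row 1 (c leaves); pivot element 1.
Pivot on row 1; the z-row RHS becomes 28/3 − (-1)·(4/3) = 32/3.

32/3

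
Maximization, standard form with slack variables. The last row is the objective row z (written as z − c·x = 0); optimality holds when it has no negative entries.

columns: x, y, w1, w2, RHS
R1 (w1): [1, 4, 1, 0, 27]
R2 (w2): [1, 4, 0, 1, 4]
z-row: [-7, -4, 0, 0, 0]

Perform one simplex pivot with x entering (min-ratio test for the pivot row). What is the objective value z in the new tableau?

28

Ratio test on column x — row 1: 27/1 = 27; row 2: 4/1 = 4. Minimum is 4 at row 2 (w2 leaves); pivot element 1.
Pivot on row 2; the z-row RHS becomes 0 − (-7)·4 = 28.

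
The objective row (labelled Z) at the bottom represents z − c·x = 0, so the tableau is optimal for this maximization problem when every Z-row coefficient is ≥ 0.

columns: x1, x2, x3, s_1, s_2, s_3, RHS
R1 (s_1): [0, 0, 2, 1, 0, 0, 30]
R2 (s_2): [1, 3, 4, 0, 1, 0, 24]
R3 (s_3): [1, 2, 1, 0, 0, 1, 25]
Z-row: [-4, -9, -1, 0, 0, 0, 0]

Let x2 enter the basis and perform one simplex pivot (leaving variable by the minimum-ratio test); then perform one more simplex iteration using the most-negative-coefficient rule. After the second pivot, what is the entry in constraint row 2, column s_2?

Ratio test on column x2 — row 1: entry 0 ≤ 0; row 2: 24/3 = 8; row 3: 25/2 = 25/2. Minimum is 8 at row 2 (s_2 leaves); pivot element 3.
Divide row 2 by 3; eliminate column x2 from the other rows.
Second iteration: most negative Z-row entry is -1 in column x1, so x1 enters.
Ratio test on column x1 — row 1: entry 0 ≤ 0; row 2: 8/(1/3) = 24; row 3: 9/(1/3) = 27. Minimum is 24 at row 2 (x2 leaves); pivot element 1/3.
Divide row 2 by 1/3; eliminate column x1 from the other rows.
After both pivots, the entry at constraint row 2, column s_2 is 1.

1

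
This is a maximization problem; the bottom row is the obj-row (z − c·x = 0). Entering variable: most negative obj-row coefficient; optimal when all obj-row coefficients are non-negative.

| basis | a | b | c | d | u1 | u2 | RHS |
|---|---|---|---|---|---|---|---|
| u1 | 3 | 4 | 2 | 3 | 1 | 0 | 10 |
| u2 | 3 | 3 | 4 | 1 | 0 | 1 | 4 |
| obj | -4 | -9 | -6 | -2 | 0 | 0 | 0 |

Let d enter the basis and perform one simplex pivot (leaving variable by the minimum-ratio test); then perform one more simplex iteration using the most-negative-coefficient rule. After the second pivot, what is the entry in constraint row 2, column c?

2

Ratio test on column d — row 1: 10/3 = 10/3; row 2: 4/1 = 4. Minimum is 10/3 at row 1 (u1 leaves); pivot element 3.
Divide row 1 by 3; eliminate column d from the other rows.
Second iteration: most negative obj-row entry is -19/3 in column b, so b enters.
Ratio test on column b — row 1: (10/3)/(4/3) = 5/2; row 2: (2/3)/(5/3) = 2/5. Minimum is 2/5 at row 2 (u2 leaves); pivot element 5/3.
Divide row 2 by 5/3; eliminate column b from the other rows.
After both pivots, the entry at constraint row 2, column c is 2.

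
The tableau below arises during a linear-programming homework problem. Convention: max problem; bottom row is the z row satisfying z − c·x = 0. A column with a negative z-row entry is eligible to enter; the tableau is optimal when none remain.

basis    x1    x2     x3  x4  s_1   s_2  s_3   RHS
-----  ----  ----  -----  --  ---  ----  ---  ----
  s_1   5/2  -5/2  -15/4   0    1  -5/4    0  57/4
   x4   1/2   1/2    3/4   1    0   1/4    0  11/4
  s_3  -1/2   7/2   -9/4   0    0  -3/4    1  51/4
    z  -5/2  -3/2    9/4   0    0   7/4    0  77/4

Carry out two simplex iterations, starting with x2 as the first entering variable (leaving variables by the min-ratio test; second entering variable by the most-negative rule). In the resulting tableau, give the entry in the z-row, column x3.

Ratio test on column x2 — row 1: entry -5/2 ≤ 0; row 2: (11/4)/(1/2) = 11/2; row 3: (51/4)/(7/2) = 51/14. Minimum is 51/14 at row 3 (s_3 leaves); pivot element 7/2.
Divide row 3 by 7/2; eliminate column x2 from the other rows.
Second iteration: most negative z-row entry is -19/7 in column x1, so x1 enters.
Ratio test on column x1 — row 1: (327/14)/(15/7) = 109/10; row 2: (13/14)/(4/7) = 13/8; row 3: entry -1/7 ≤ 0. Minimum is 13/8 at row 2 (x4 leaves); pivot element 4/7.
Divide row 2 by 4/7; eliminate column x1 from the other rows.
After both pivots, the entry at the z-row, column x3 is 51/8.

51/8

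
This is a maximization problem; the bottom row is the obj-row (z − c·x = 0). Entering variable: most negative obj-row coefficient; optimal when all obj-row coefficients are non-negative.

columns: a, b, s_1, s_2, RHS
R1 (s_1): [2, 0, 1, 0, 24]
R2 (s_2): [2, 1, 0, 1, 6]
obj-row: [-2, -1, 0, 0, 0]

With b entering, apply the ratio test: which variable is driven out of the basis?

s_2

Column b entries and ratios — s_1: 0 ≤ 0, skip; s_2: 6/1 = 6.
Smallest ratio is 6 in the row of s_2, so s_2 leaves.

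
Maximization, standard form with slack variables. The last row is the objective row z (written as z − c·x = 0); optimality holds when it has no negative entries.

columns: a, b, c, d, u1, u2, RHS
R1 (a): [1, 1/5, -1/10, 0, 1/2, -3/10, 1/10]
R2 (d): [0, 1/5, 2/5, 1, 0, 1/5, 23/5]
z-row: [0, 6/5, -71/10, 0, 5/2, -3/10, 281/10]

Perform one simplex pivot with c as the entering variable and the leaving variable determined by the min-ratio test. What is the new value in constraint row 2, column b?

Ratio test on column c — row 1: entry -1/10 ≤ 0; row 2: (23/5)/(2/5) = 23/2. Minimum is 23/2 at row 2 (d leaves); pivot element 2/5.
Divide row 2 by 2/5; eliminate column c from the other rows.
In the new row 2, the b entry is the old entry divided by the pivot: (1/5)/(2/5) = 1/2.

1/2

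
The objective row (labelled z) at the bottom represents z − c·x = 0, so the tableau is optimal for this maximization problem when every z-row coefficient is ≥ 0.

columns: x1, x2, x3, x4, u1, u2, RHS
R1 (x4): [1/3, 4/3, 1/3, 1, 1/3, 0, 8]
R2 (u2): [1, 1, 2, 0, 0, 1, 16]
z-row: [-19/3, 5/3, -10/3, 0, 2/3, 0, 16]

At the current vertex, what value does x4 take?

x4 is basic (row 1); its value is the RHS of that row, 8.

8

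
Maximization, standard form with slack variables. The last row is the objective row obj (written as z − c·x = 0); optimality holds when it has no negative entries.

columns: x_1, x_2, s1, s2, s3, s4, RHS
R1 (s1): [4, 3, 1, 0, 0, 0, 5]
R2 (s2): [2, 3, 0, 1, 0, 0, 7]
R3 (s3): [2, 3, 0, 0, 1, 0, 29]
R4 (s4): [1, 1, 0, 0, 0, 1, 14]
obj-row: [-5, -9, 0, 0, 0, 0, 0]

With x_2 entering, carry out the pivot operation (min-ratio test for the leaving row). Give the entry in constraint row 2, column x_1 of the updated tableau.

-2

Ratio test on column x_2 — row 1: 5/3 = 5/3; row 2: 7/3 = 7/3; row 3: 29/3 = 29/3; row 4: 14/1 = 14. Minimum is 5/3 at row 1 (s1 leaves); pivot element 3.
Divide row 1 by 3; eliminate column x_2 from the other rows.
Row 2 update in column x_1: 2 − 3·(4/3) = -2.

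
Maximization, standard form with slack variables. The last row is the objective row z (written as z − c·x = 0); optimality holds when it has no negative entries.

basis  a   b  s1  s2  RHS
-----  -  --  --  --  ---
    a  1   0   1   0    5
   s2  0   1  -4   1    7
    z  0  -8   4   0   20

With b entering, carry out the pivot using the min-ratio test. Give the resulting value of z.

76

Ratio test on column b — row 1: entry 0 ≤ 0; row 2: 7/1 = 7. Minimum is 7 at row 2 (s2 leaves); pivot element 1.
Pivot on row 2; the z-row RHS becomes 20 − (-8)·7 = 76.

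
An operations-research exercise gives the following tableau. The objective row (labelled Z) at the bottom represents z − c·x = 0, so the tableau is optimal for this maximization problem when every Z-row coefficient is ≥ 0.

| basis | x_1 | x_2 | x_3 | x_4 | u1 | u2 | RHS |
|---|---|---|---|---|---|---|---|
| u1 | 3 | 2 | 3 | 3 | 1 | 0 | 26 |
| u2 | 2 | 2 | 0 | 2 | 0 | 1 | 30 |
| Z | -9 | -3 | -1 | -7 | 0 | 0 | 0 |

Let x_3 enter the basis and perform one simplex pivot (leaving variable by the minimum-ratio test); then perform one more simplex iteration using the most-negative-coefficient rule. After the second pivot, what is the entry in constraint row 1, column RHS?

Ratio test on column x_3 — row 1: 26/3 = 26/3; row 2: entry 0 ≤ 0. Minimum is 26/3 at row 1 (u1 leaves); pivot element 3.
Divide row 1 by 3; eliminate column x_3 from the other rows.
Second iteration: most negative Z-row entry is -8 in column x_1, so x_1 enters.
Ratio test on column x_1 — row 1: (26/3)/1 = 26/3; row 2: 30/2 = 15. Minimum is 26/3 at row 1 (x_3 leaves); pivot element 1.
Divide row 1 by 1; eliminate column x_1 from the other rows.
After both pivots, the entry at constraint row 1, column RHS is 26/3.

26/3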